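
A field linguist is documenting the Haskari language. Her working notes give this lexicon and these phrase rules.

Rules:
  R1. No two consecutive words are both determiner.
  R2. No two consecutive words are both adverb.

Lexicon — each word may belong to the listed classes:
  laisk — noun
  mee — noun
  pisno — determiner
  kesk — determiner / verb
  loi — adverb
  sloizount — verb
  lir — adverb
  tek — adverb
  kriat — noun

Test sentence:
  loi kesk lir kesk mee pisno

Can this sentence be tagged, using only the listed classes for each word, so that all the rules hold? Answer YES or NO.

Candidates per position — 1:loi {adverb}; 2:kesk {determiner,verb}; 3:lir {adverb}; 4:kesk {determiner,verb}; 5:mee {noun}; 6:pisno {determiner}.
One satisfying assignment: adverb verb adverb verb noun determiner.
Check: rule 1 ok; rule 2 ok.

YES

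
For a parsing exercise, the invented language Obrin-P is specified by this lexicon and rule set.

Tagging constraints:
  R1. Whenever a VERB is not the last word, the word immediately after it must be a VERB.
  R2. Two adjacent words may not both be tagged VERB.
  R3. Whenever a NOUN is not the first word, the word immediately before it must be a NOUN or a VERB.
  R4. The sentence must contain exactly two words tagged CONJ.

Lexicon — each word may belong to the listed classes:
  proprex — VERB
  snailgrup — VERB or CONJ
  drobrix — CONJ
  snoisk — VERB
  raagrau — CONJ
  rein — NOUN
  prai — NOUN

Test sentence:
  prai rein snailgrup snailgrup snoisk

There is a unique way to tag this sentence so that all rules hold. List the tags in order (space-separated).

Candidates per position — 1:prai {NOUN}; 2:rein {NOUN}; 3:snailgrup {VERB,CONJ}; 4:snailgrup {VERB,CONJ}; 5:snoisk {VERB}.
At position 3, choosing VERB makes rule 4 impossible to satisfy; hence CONJ.
At position 4, choosing VERB makes rule 2 impossible to satisfy; hence CONJ.
The unique satisfying tagging is: NOUN NOUN CONJ CONJ VERB.
Check: rule 1 satisfied; rule 2 satisfied; rule 3 satisfied; rule 4 satisfied.

NOUN NOUN CONJ CONJ VERB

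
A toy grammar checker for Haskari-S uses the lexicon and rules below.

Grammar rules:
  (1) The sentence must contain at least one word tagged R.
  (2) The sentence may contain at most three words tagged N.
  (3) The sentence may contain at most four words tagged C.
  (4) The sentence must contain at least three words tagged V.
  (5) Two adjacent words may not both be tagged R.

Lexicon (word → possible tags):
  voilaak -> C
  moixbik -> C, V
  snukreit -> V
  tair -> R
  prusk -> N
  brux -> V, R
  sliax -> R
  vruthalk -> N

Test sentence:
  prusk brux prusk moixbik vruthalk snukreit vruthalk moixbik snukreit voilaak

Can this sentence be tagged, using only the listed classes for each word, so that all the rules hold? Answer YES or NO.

Candidates per position — 1:prusk {N}; 2:brux {V,R}; 3:prusk {N}; 4:moixbik {C,V}; 5:vruthalk {N}; 6:snukreit {V}; 7:vruthalk {N}; 8:moixbik {C,V}; 9:snukreit {V}; 10:voilaak {C}.
Rule 2 cannot be satisfied by any choice of tags from the lexicon.
So there is no consistent tagging.

NO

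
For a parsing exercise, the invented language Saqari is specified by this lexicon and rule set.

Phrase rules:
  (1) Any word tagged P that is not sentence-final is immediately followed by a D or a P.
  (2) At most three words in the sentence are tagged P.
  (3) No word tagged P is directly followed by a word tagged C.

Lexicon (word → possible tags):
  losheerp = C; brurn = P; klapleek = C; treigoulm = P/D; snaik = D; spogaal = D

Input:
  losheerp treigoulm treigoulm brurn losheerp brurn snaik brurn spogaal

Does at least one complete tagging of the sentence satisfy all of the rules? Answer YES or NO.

Candidates per position — 1:losheerp {C}; 2:treigoulm {P,D}; 3:treigoulm {P,D}; 4:brurn {P}; 5:losheerp {C}; 6:brurn {P}; 7:snaik {D}; 8:brurn {P}; 9:spogaal {D}.
Rule 1 cannot be satisfied by any choice of tags from the lexicon.
So there is no consistent tagging.

NO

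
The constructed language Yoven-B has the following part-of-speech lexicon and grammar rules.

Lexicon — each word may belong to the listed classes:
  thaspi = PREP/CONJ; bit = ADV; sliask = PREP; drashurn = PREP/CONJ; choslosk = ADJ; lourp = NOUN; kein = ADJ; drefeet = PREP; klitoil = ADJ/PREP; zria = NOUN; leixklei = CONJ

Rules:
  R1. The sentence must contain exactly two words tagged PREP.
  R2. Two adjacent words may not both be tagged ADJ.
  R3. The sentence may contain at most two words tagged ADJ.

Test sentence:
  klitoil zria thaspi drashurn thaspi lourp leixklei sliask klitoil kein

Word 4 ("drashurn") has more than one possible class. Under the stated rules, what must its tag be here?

CONJ

Candidates per position — 1:klitoil {ADJ,PREP}; 2:zria {NOUN}; 3:thaspi {PREP,CONJ}; 4:drashurn {PREP,CONJ}; 5:thaspi {PREP,CONJ}; 6:lourp {NOUN}; 7:leixklei {CONJ}; 8:sliask {PREP}; 9:klitoil {ADJ,PREP}; 10:kein {ADJ}.
Word 9 cannot be ADJ — rule 2 would then fail for every completion. It is PREP.
Word 1 cannot be PREP — rule 1 would then fail for every completion. It is ADJ.
Word 3 cannot be PREP — rule 1 would then fail for every completion. It is CONJ.
Word 4 cannot be PREP — rule 1 would then fail for every completion. It is CONJ.
Word 5 cannot be PREP — rule 1 would then fail for every completion. It is CONJ.
The unique satisfying tagging is: ADJ NOUN CONJ CONJ CONJ NOUN CONJ PREP PREP ADJ.
Rule-by-rule: rule 1 ✓; rule 2 ✓; rule 3 ✓.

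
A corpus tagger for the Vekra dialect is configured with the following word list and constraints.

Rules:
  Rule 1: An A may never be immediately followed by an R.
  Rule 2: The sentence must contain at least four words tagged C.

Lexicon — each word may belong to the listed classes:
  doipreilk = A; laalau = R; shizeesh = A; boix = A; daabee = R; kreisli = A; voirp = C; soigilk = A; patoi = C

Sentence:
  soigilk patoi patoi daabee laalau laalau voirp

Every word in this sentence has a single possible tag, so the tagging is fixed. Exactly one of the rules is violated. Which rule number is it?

Fixed tagging: A C C R R R C.
Rule check: R1 ok, R2 fails.
Only rule 2 fails.

2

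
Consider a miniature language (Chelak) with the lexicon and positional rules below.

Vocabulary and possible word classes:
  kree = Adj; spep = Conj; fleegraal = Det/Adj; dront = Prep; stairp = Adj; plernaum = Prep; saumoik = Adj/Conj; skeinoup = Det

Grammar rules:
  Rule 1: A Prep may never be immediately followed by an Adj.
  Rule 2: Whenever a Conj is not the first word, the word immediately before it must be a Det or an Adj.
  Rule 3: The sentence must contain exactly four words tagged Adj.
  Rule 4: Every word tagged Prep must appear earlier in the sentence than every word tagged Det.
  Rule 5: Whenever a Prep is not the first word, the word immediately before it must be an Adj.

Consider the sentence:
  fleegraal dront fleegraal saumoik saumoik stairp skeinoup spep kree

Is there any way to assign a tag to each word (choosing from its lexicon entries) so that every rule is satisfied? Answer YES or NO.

Candidates per position — 1:fleegraal {Det,Adj}; 2:dront {Prep}; 3:fleegraal {Det,Adj}; 4:saumoik {Adj,Conj}; 5:saumoik {Adj,Conj}; 6:stairp {Adj}; 7:skeinoup {Det}; 8:spep {Conj}; 9:kree {Adj}.
One satisfying assignment: Adj Prep Det Adj Conj Adj Det Conj Adj.
Checking: rule 1 holds; rule 2 holds; rule 3 holds; rule 4 holds; rule 5 holds.

YES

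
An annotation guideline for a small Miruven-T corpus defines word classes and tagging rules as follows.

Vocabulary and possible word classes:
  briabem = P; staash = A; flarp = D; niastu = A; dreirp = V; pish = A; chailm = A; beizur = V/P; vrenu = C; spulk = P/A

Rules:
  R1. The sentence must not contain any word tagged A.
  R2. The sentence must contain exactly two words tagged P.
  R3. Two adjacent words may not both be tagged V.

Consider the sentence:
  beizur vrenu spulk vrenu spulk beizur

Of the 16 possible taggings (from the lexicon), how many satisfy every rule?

1

Candidates per position — 1:beizur {V,P}; 2:vrenu {C}; 3:spulk {P,A}; 4:vrenu {C}; 5:spulk {P,A}; 6:beizur {V,P}.
There are 16 candidate sequences in total.
The sequences that satisfy every rule: V C P C P V.
Count = 1.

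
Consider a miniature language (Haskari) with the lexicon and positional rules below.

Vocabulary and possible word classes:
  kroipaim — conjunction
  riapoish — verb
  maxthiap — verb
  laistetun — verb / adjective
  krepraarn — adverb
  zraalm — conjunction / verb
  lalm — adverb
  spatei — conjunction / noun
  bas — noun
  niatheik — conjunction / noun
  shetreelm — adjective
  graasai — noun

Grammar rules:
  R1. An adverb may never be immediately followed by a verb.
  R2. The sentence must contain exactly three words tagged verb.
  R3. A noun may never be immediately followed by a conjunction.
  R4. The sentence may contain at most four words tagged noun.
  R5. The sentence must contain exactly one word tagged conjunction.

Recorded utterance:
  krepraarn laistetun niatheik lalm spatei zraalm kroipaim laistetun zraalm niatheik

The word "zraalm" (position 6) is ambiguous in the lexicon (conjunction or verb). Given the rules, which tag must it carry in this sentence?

Candidates per position — 1:krepraarn {adverb}; 2:laistetun {verb,adjective}; 3:niatheik {conjunction,noun}; 4:lalm {adverb}; 5:spatei {conjunction,noun}; 6:zraalm {conjunction,verb}; 7:kroipaim {conjunction}; 8:laistetun {verb,adjective}; 9:zraalm {conjunction,verb}; 10:niatheik {conjunction,noun}.
Word 2 cannot be verb — rule 1 would then fail for every completion. It is adjective.
Word 3 cannot be conjunction — rule 5 would then fail for every completion. It is noun.
Word 5 cannot be conjunction — rule 5 would then fail for every completion. It is noun.
Word 6 cannot be conjunction — rule 2 would then fail for every completion. It is verb.
Word 8 cannot be adjective — rule 2 would then fail for every completion. It is verb.
Word 9 cannot be conjunction — rule 2 would then fail for every completion. It is verb.
Word 10 cannot be conjunction — rule 5 would then fail for every completion. It is noun.
The only consistent sequence is: adverb adjective noun adverb noun verb conjunction verb verb noun.
Verifying each rule — rule 1 ✓; rule 2 ✓; rule 3 ✓; rule 4 ✓; rule 5 ✓.

verb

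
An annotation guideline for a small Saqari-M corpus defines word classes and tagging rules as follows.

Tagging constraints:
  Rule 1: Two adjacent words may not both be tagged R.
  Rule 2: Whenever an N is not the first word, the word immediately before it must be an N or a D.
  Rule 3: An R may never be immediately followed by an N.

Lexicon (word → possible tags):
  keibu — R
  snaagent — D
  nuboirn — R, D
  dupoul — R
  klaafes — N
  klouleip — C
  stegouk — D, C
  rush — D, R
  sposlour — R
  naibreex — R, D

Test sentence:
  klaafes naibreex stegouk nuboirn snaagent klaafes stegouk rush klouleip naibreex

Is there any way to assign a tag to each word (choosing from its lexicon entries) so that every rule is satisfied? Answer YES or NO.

YES

Candidates per position — 1:klaafes {N}; 2:naibreex {R,D}; 3:stegouk {D,C}; 4:nuboirn {R,D}; 5:snaagent {D}; 6:klaafes {N}; 7:stegouk {D,C}; 8:rush {D,R}; 9:klouleip {C}; 10:naibreex {R,D}.
One satisfying assignment: N R D R D N D R C R.
Check: rule 1 holds; rule 2 holds; rule 3 holds.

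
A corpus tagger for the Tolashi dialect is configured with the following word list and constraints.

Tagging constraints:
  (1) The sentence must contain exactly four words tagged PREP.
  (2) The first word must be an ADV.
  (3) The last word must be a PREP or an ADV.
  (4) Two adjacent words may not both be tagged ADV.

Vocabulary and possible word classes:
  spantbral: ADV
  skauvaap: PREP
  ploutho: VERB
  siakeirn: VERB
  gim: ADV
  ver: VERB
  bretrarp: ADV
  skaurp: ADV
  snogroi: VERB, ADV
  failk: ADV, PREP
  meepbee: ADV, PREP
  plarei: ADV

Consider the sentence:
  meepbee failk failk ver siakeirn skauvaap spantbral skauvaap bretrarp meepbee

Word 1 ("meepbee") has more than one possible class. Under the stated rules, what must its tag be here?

Candidates per position — 1:meepbee {ADV,PREP}; 2:failk {ADV,PREP}; 3:failk {ADV,PREP}; 4:ver {VERB}; 5:siakeirn {VERB}; 6:skauvaap {PREP}; 7:spantbral {ADV}; 8:skauvaap {PREP}; 9:bretrarp {ADV}; 10:meepbee {ADV,PREP}.
Position 1: tagging it PREP would leave rule 2 unsatisfiable, so it must be ADV.
Position 2: tagging it ADV would leave rule 4 unsatisfiable, so it must be PREP.
Position 10: tagging it ADV would leave rule 4 unsatisfiable, so it must be PREP.
Position 3: tagging it PREP would leave rule 1 unsatisfiable, so it must be ADV.
So the tagging must be: ADV PREP ADV VERB VERB PREP ADV PREP ADV PREP.
Check: rule 1 satisfied; rule 2 satisfied; rule 3 satisfied; rule 4 satisfied.

ADV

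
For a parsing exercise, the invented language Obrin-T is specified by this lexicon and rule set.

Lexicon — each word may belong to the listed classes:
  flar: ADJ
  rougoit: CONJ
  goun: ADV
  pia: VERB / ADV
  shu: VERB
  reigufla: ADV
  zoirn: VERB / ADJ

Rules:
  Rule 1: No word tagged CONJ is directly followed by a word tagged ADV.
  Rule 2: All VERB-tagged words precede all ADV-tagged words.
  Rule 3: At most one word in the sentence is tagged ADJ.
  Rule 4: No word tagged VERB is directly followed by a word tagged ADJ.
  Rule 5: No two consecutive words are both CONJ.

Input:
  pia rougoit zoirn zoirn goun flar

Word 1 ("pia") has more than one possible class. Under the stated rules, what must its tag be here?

VERB

Candidates per position — 1:pia {VERB,ADV}; 2:rougoit {CONJ}; 3:zoirn {VERB,ADJ}; 4:zoirn {VERB,ADJ}; 5:goun {ADV}; 6:flar {ADJ}.
At position 3, choosing ADJ makes rule 3 impossible to satisfy; hence VERB.
At position 4, choosing ADJ makes rule 3 impossible to satisfy; hence VERB.
At position 1, choosing ADV makes rule 2 impossible to satisfy; hence VERB.
That leaves exactly one tagging: VERB CONJ VERB VERB ADV ADJ.
Check: rule 1 satisfied; rule 2 satisfied; rule 3 satisfied; rule 4 satisfied; rule 5 satisfied.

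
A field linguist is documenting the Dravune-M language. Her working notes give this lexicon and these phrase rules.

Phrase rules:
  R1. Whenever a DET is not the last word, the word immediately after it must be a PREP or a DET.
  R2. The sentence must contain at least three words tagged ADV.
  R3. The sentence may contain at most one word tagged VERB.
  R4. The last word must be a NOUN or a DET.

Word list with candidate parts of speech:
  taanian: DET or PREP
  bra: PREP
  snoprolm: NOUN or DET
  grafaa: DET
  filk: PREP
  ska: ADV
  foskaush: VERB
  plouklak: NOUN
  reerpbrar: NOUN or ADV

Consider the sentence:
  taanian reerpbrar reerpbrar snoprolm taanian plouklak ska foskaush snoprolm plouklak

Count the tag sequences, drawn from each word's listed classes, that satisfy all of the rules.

Candidates per position — 1:taanian {DET,PREP}; 2:reerpbrar {NOUN,ADV}; 3:reerpbrar {NOUN,ADV}; 4:snoprolm {NOUN,DET}; 5:taanian {DET,PREP}; 6:plouklak {NOUN}; 7:ska {ADV}; 8:foskaush {VERB}; 9:snoprolm {NOUN,DET}; 10:plouklak {NOUN}.
There are 64 candidate sequences in total.
The sequences that satisfy every rule: PREP ADV ADV NOUN PREP NOUN ADV VERB NOUN NOUN; PREP ADV ADV DET PREP NOUN ADV VERB NOUN NOUN.
Count = 2.

2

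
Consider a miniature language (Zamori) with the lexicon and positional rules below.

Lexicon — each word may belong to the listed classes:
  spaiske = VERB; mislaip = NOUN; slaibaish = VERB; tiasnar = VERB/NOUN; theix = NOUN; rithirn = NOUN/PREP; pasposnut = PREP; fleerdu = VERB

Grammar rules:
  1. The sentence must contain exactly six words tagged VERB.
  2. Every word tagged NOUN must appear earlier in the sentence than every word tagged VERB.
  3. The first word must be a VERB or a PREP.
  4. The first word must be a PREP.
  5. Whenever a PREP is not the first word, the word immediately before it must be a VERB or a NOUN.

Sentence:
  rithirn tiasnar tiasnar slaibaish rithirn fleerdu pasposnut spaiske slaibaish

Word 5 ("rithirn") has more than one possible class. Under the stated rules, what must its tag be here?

Candidates per position — 1:rithirn {NOUN,PREP}; 2:tiasnar {VERB,NOUN}; 3:tiasnar {VERB,NOUN}; 4:slaibaish {VERB}; 5:rithirn {NOUN,PREP}; 6:fleerdu {VERB}; 7:pasposnut {PREP}; 8:spaiske {VERB}; 9:slaibaish {VERB}.
At position 1, choosing NOUN makes rule 3 impossible to satisfy; hence PREP.
At position 2, choosing NOUN makes rule 1 impossible to satisfy; hence VERB.
At position 3, choosing NOUN makes rule 1 impossible to satisfy; hence VERB.
At position 5, choosing NOUN makes rule 2 impossible to satisfy; hence PREP.
The unique satisfying tagging is: PREP VERB VERB VERB PREP VERB PREP VERB VERB.
Checking: rule 1 ✓; rule 2 ✓; rule 3 ✓; rule 4 ✓; rule 5 ✓.

PREP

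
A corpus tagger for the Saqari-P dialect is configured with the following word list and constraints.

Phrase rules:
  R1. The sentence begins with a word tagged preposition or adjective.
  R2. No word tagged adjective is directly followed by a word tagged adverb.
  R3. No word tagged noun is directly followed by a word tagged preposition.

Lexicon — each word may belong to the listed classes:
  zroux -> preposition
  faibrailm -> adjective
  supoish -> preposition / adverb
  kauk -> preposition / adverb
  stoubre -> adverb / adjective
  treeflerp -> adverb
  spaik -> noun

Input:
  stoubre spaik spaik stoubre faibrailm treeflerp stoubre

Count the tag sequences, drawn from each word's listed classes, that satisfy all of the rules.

0

Candidates per position — 1:stoubre {adverb,adjective}; 2:spaik {noun}; 3:spaik {noun}; 4:stoubre {adverb,adjective}; 5:faibrailm {adjective}; 6:treeflerp {adverb}; 7:stoubre {adverb,adjective}.
There are 8 candidate sequences in total.
Rule 2 cannot be satisfied by any choice of tags from the lexicon.
So there is no consistent tagging.
Count = 0.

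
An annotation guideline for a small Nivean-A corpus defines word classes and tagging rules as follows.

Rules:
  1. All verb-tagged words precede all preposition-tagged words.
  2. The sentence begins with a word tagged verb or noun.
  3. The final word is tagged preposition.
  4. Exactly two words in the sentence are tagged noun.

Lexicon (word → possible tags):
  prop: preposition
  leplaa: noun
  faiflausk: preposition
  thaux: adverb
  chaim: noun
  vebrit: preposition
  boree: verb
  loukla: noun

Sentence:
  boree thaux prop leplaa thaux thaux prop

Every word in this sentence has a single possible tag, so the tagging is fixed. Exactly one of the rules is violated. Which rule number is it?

4

Fixed tagging: verb adverb preposition noun adverb adverb preposition.
Applying the rules: R1 ok, R2 ok, R3 ok, R4 fails.
Only rule 4 fails.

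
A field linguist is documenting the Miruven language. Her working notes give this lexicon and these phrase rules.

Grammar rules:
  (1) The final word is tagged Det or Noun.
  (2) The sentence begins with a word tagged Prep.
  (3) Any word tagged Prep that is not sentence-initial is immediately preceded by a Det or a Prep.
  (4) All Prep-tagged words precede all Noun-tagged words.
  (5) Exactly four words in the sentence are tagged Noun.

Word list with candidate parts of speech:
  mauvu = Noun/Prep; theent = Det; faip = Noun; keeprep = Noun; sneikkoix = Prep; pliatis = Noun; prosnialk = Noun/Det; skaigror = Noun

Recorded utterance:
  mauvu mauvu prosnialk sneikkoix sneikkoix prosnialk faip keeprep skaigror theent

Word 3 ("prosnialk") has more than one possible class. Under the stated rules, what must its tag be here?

Det

Candidates per position — 1:mauvu {Noun,Prep}; 2:mauvu {Noun,Prep}; 3:prosnialk {Noun,Det}; 4:sneikkoix {Prep}; 5:sneikkoix {Prep}; 6:prosnialk {Noun,Det}; 7:faip {Noun}; 8:keeprep {Noun}; 9:skaigror {Noun}; 10:theent {Det}.
At position 1, choosing Noun makes rule 2 impossible to satisfy; hence Prep.
At position 2, choosing Noun makes rule 4 impossible to satisfy; hence Prep.
At position 3, choosing Noun makes rule 3 impossible to satisfy; hence Det.
At position 6, choosing Det makes rule 5 impossible to satisfy; hence Noun.
The unique satisfying tagging is: Prep Prep Det Prep Prep Noun Noun Noun Noun Det.
Rule-by-rule: rule 1 satisfied; rule 2 satisfied; rule 3 satisfied; rule 4 satisfied; rule 5 satisfied.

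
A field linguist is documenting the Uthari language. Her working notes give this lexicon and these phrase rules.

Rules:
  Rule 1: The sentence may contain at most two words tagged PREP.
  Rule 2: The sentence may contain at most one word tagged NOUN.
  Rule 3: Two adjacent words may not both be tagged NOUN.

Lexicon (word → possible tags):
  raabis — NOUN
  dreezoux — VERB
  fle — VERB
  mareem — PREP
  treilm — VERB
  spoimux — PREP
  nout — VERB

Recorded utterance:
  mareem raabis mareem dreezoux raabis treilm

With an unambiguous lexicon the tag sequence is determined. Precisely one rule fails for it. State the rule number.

2

Fixed tagging: PREP NOUN PREP VERB NOUN VERB.
Applying the rules: R1 ✓, R2 ✗, R3 ✓.
Only rule 2 fails.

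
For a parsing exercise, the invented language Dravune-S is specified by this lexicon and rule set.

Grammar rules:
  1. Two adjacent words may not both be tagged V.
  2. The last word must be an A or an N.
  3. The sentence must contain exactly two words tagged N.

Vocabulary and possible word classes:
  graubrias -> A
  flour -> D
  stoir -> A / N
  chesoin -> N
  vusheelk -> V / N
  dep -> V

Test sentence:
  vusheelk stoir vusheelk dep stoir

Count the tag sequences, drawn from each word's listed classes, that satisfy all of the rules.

3

Candidates per position — 1:vusheelk {V,N}; 2:stoir {A,N}; 3:vusheelk {V,N}; 4:dep {V}; 5:stoir {A,N}.
There are 16 candidate sequences in total.
The sequences that satisfy every rule: V A N V N; V N N V A; N A N V A.
Count = 3.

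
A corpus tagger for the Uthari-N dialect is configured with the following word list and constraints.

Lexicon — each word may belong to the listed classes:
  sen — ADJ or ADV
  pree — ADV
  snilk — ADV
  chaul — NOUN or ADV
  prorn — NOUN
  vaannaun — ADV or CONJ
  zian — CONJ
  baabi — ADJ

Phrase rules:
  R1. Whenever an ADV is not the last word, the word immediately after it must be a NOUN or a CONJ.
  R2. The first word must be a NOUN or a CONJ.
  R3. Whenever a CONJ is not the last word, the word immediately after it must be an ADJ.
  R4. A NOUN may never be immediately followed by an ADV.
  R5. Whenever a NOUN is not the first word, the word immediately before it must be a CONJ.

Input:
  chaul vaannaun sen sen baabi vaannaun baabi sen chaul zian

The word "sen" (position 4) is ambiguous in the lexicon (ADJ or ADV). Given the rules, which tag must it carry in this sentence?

Candidates per position — 1:chaul {NOUN,ADV}; 2:vaannaun {ADV,CONJ}; 3:sen {ADJ,ADV}; 4:sen {ADJ,ADV}; 5:baabi {ADJ}; 6:vaannaun {ADV,CONJ}; 7:baabi {ADJ}; 8:sen {ADJ,ADV}; 9:chaul {NOUN,ADV}; 10:zian {CONJ}.
If word 1 were ADV, no tagging could satisfy rule 2; so word 1 is NOUN.
If word 2 were ADV, no tagging could satisfy rule 1; so word 2 is CONJ.
If word 3 were ADV, no tagging could satisfy rule 1; so word 3 is ADJ.
If word 4 were ADV, no tagging could satisfy rule 1; so word 4 is ADJ.
If word 6 were ADV, no tagging could satisfy rule 1; so word 6 is CONJ.
If word 9 were NOUN, no tagging could satisfy rule 5; so word 9 is ADV.
If word 8 were ADV, no tagging could satisfy rule 1; so word 8 is ADJ.
So the tagging must be: NOUN CONJ ADJ ADJ ADJ CONJ ADJ ADJ ADV CONJ.
Verifying each rule — rule 1 ok; rule 2 ok; rule 3 ok; rule 4 ok; rule 5 ok.

ADJ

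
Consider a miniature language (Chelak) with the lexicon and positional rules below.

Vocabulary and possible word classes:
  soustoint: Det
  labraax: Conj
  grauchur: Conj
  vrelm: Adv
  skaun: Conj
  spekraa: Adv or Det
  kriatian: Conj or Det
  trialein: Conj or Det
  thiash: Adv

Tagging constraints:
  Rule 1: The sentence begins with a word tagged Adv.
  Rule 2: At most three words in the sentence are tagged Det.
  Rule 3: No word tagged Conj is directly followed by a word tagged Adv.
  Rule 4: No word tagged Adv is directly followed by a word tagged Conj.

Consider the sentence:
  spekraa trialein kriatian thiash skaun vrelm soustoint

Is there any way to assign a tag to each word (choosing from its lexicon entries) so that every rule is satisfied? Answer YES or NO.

NO

Candidates per position — 1:spekraa {Adv,Det}; 2:trialein {Conj,Det}; 3:kriatian {Conj,Det}; 4:thiash {Adv}; 5:skaun {Conj}; 6:vrelm {Adv}; 7:soustoint {Det}.
Rule 3 cannot be satisfied by any choice of tags from the lexicon.
So there is no consistent tagging.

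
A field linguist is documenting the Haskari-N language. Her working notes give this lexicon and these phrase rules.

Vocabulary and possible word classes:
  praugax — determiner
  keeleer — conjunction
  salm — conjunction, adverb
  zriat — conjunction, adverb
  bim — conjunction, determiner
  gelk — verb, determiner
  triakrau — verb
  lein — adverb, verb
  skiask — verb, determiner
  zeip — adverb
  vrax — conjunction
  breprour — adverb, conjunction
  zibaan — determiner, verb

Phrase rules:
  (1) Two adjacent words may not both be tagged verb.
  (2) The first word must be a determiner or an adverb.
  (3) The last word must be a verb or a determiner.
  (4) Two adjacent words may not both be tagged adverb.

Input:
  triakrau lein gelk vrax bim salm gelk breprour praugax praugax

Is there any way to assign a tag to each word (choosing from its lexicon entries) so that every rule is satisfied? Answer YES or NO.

NO

Candidates per position — 1:triakrau {verb}; 2:lein {adverb,verb}; 3:gelk {verb,determiner}; 4:vrax {conjunction}; 5:bim {conjunction,determiner}; 6:salm {conjunction,adverb}; 7:gelk {verb,determiner}; 8:breprour {adverb,conjunction}; 9:praugax {determiner}; 10:praugax {determiner}.
Rule 2 cannot be satisfied by any choice of tags from the lexicon.
So there is no consistent tagging.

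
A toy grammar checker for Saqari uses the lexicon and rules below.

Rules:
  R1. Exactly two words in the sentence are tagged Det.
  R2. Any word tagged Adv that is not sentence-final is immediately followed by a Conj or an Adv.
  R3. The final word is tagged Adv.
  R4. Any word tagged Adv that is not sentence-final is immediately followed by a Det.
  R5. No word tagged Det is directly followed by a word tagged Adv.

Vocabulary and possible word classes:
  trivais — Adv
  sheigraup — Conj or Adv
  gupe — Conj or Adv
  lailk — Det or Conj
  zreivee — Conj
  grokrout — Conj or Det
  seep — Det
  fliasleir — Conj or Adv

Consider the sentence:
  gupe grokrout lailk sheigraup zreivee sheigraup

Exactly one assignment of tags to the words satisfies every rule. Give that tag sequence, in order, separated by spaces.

Candidates per position — 1:gupe {Conj,Adv}; 2:grokrout {Conj,Det}; 3:lailk {Det,Conj}; 4:sheigraup {Conj,Adv}; 5:zreivee {Conj}; 6:sheigraup {Conj,Adv}.
At position 2, choosing Conj makes rule 1 impossible to satisfy; hence Det.
At position 3, choosing Conj makes rule 1 impossible to satisfy; hence Det.
At position 4, choosing Adv makes rule 4 impossible to satisfy; hence Conj.
At position 6, choosing Conj makes rule 3 impossible to satisfy; hence Adv.
At position 1, choosing Adv makes rule 2 impossible to satisfy; hence Conj.
The only consistent sequence is: Conj Det Det Conj Conj Adv.
Checking: rule 1 satisfied; rule 2 satisfied; rule 3 satisfied; rule 4 satisfied; rule 5 satisfied.

Conj Det Det Conj Conj Adv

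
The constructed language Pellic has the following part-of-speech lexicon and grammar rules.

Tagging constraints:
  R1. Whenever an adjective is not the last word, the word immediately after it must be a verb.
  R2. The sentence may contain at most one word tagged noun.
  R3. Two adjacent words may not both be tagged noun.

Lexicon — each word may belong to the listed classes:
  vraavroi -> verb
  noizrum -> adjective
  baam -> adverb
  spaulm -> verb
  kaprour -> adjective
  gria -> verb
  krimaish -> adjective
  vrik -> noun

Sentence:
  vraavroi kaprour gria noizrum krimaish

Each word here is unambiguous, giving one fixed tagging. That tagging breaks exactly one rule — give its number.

1

Fixed tagging: verb adjective verb adjective adjective.
Checking each rule: R1 ✗, R2 ✓, R3 ✓.
Only rule 1 fails.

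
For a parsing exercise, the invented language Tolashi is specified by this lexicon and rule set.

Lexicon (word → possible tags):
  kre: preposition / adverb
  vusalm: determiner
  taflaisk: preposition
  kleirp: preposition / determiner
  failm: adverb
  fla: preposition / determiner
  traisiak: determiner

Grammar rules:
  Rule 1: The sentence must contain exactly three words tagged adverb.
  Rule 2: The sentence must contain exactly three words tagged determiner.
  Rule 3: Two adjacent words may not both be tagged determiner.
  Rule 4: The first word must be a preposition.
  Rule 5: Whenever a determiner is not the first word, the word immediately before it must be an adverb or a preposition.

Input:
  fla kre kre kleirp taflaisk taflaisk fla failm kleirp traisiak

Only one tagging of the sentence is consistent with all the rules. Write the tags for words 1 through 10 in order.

Candidates per position — 1:fla {preposition,determiner}; 2:kre {preposition,adverb}; 3:kre {preposition,adverb}; 4:kleirp {preposition,determiner}; 5:taflaisk {preposition}; 6:taflaisk {preposition}; 7:fla {preposition,determiner}; 8:failm {adverb}; 9:kleirp {preposition,determiner}; 10:traisiak {determiner}.
At position 1, choosing determiner makes rule 4 impossible to satisfy; hence preposition.
At position 2, choosing preposition makes rule 1 impossible to satisfy; hence adverb.
At position 3, choosing preposition makes rule 1 impossible to satisfy; hence adverb.
At position 9, choosing determiner makes rule 3 impossible to satisfy; hence preposition.
At position 4, choosing preposition makes rule 2 impossible to satisfy; hence determiner.
At position 7, choosing preposition makes rule 2 impossible to satisfy; hence determiner.
The only consistent sequence is: preposition adverb adverb determiner preposition preposition determiner adverb preposition determiner.
Checking: rule 1 holds; rule 2 holds; rule 3 holds; rule 4 holds; rule 5 holds.

preposition adverb adverb determiner preposition preposition determiner adverb preposition determiner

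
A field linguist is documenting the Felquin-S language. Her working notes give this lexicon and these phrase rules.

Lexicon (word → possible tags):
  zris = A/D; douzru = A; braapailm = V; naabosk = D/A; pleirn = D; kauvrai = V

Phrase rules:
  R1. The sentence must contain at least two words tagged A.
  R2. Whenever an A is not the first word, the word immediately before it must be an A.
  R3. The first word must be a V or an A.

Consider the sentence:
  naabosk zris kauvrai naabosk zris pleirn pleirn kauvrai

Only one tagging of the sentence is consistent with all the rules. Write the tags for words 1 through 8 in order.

A A V D D D D V

Candidates per position — 1:naabosk {D,A}; 2:zris {A,D}; 3:kauvrai {V}; 4:naabosk {D,A}; 5:zris {A,D}; 6:pleirn {D}; 7:pleirn {D}; 8:kauvrai {V}.
Position 1: D is ruled out by rule 3; that leaves A.
Position 4: A is ruled out by rule 2; that leaves D.
Position 5: A is ruled out by rule 2; that leaves D.
Position 2: D is ruled out by rule 1; that leaves A.
That leaves exactly one tagging: A A V D D D D V.
Verifying each rule — rule 1 satisfied; rule 2 satisfied; rule 3 satisfied.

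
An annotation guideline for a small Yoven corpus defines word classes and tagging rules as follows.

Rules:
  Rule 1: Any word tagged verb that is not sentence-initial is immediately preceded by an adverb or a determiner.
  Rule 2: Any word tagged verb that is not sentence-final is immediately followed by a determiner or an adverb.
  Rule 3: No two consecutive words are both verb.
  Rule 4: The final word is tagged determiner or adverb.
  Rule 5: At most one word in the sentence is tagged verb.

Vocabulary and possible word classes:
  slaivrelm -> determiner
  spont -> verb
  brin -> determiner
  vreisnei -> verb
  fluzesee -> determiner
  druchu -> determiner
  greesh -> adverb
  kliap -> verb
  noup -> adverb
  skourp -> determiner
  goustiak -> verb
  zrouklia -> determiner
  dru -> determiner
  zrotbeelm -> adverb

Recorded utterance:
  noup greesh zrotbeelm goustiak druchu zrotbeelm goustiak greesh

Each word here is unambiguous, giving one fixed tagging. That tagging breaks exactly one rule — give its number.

Fixed tagging: adverb adverb adverb verb determiner adverb verb adverb.
Checking each rule: R1 holds, R2 holds, R3 holds, R4 holds, R5 violated.
Only rule 5 fails.

5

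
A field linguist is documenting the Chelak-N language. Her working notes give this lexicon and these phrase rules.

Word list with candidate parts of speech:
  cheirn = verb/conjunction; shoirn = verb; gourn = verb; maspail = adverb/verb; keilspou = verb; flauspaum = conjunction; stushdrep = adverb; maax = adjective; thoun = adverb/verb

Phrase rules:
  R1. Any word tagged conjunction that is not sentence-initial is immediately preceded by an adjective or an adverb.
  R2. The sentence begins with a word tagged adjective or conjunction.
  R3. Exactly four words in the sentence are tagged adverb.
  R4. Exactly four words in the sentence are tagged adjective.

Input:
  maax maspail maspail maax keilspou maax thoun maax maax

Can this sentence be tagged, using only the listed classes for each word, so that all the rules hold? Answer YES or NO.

NO

Candidates per position — 1:maax {adjective}; 2:maspail {adverb,verb}; 3:maspail {adverb,verb}; 4:maax {adjective}; 5:keilspou {verb}; 6:maax {adjective}; 7:thoun {adverb,verb}; 8:maax {adjective}; 9:maax {adjective}.
Rule 3 cannot be satisfied by any choice of tags from the lexicon.
So there is no consistent tagging.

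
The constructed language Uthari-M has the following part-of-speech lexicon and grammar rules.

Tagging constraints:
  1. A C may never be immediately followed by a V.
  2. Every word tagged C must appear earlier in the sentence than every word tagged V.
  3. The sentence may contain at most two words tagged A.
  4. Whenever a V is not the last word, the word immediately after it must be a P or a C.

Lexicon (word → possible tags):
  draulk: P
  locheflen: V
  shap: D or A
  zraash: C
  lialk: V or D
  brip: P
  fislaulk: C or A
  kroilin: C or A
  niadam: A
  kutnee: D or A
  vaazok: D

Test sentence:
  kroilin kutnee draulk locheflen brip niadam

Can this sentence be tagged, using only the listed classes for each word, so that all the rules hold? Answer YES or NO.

Candidates per position — 1:kroilin {C,A}; 2:kutnee {D,A}; 3:draulk {P}; 4:locheflen {V}; 5:brip {P}; 6:niadam {A}.
One satisfying assignment: C D P V P A.
Rule-by-rule: rule 1 holds; rule 2 holds; rule 3 holds; rule 4 holds.

YES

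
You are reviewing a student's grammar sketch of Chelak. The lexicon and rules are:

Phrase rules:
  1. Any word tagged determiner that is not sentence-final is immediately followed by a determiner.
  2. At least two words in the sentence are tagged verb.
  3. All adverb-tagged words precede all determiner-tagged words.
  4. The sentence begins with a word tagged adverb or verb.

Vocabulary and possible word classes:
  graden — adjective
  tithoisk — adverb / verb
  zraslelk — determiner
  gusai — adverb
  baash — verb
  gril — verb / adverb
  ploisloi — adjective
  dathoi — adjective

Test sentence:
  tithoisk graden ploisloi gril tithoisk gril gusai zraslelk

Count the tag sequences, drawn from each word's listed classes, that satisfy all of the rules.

11

Candidates per position — 1:tithoisk {adverb,verb}; 2:graden {adjective}; 3:ploisloi {adjective}; 4:gril {verb,adverb}; 5:tithoisk {adverb,verb}; 6:gril {verb,adverb}; 7:gusai {adverb}; 8:zraslelk {determiner}.
There are 16 candidate sequences in total.
Checking each against the rules leaves 11 sequences.
Count = 11.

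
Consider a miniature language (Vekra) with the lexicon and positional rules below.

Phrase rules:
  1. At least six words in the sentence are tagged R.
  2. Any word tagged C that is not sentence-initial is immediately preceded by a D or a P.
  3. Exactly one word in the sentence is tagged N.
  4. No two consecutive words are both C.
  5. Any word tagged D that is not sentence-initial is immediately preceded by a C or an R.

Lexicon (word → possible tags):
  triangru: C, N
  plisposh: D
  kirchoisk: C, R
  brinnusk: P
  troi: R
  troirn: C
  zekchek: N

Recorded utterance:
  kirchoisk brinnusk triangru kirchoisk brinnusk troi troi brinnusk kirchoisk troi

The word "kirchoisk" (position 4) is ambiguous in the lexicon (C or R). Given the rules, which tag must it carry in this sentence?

R

Candidates per position — 1:kirchoisk {C,R}; 2:brinnusk {P}; 3:triangru {C,N}; 4:kirchoisk {C,R}; 5:brinnusk {P}; 6:troi {R}; 7:troi {R}; 8:brinnusk {P}; 9:kirchoisk {C,R}; 10:troi {R}.
If word 1 were C, no tagging could satisfy rule 1; so word 1 is R.
If word 3 were C, no tagging could satisfy rule 3; so word 3 is N.
If word 4 were C, no tagging could satisfy rule 1; so word 4 is R.
If word 9 were C, no tagging could satisfy rule 1; so word 9 is R.
The unique satisfying tagging is: R P N R P R R P R R.
Verifying each rule — rule 1 satisfied; rule 2 satisfied; rule 3 satisfied; rule 4 satisfied; rule 5 satisfied.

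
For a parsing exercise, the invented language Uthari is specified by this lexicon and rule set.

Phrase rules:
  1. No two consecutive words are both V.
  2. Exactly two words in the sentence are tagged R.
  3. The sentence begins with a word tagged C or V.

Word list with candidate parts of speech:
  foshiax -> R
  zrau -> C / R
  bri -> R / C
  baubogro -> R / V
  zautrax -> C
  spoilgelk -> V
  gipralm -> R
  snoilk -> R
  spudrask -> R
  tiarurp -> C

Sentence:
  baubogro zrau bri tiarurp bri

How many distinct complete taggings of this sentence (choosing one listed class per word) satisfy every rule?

3

Candidates per position — 1:baubogro {R,V}; 2:zrau {C,R}; 3:bri {R,C}; 4:tiarurp {C}; 5:bri {R,C}.
There are 16 candidate sequences in total.
The sequences that satisfy every rule: V C R C R; V R R C C; V R C C R.
Count = 3.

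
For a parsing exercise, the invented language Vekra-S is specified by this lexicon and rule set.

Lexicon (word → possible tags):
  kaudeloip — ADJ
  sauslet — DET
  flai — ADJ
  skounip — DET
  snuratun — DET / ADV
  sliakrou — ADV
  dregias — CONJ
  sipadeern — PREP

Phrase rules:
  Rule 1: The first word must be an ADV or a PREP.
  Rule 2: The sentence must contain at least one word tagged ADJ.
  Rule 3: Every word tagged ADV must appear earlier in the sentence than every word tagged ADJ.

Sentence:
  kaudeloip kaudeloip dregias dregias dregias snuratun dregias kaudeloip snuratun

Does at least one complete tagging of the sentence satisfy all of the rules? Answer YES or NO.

Candidates per position — 1:kaudeloip {ADJ}; 2:kaudeloip {ADJ}; 3:dregias {CONJ}; 4:dregias {CONJ}; 5:dregias {CONJ}; 6:snuratun {DET,ADV}; 7:dregias {CONJ}; 8:kaudeloip {ADJ}; 9:snuratun {DET,ADV}.
Rule 1 cannot be satisfied by any choice of tags from the lexicon.
So there is no consistent tagging.

NO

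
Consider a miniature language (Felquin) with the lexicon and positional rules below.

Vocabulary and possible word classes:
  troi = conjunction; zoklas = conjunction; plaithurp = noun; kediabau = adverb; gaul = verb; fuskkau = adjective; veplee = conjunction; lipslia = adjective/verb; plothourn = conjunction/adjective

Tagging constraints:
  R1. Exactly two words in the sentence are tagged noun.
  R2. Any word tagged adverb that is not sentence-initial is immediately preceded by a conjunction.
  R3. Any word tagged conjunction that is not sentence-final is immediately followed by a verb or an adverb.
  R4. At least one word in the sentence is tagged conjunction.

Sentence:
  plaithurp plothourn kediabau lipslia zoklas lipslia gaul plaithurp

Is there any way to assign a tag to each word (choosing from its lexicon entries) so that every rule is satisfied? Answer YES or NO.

Candidates per position — 1:plaithurp {noun}; 2:plothourn {conjunction,adjective}; 3:kediabau {adverb}; 4:lipslia {adjective,verb}; 5:zoklas {conjunction}; 6:lipslia {adjective,verb}; 7:gaul {verb}; 8:plaithurp {noun}.
One satisfying assignment: noun conjunction adverb adjective conjunction verb verb noun.
Checking: rule 1 ✓; rule 2 ✓; rule 3 ✓; rule 4 ✓.

YES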